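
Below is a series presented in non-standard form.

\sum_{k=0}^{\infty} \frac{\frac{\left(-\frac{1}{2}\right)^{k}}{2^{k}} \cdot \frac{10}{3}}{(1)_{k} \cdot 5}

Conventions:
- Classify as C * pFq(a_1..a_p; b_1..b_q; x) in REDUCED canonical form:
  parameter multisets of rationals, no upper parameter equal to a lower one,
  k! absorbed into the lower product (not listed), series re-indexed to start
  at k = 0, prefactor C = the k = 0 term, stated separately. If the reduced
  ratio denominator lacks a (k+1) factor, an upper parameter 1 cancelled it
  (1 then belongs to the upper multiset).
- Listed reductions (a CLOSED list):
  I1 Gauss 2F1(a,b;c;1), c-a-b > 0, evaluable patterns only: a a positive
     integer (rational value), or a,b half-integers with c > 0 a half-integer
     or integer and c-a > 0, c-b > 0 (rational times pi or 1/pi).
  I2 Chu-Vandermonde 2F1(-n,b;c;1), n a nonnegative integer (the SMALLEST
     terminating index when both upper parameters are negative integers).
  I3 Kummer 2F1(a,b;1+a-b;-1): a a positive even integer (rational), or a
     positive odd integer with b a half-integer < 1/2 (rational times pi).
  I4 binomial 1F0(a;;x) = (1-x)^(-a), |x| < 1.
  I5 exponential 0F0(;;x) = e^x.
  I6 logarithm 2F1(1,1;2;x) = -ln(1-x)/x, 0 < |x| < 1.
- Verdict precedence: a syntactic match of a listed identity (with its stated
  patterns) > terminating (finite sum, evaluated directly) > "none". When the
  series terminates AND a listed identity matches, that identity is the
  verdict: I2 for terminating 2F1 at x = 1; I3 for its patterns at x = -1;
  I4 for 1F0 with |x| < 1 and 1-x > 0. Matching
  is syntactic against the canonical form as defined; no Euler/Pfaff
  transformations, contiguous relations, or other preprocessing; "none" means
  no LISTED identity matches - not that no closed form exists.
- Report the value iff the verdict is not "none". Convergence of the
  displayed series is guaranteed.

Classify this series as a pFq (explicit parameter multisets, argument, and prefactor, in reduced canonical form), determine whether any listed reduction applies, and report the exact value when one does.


Canonical form: C = \frac{2}{3} times 0F0 with upper {-}, lower {-}, x = -\frac{1}{4}. Verdict at x = -\frac{1}{4}: the I5 exponential reduction matches (the 0F0 exponential series at x = -\frac{1}{4}). Value: \frac{2}{3} \cdot e^{-\frac{1}{4}}.

The tell: t_0 being \frac{2}{3}, the constant factors (C = 2/3) combine into one prefactor.
Step ratio: r(k) = -\frac{1}{4} * 1 / [(k+1)] ; factor over Q: parameters, x = -\frac{1}{4}, and C = \frac{2}{3}.


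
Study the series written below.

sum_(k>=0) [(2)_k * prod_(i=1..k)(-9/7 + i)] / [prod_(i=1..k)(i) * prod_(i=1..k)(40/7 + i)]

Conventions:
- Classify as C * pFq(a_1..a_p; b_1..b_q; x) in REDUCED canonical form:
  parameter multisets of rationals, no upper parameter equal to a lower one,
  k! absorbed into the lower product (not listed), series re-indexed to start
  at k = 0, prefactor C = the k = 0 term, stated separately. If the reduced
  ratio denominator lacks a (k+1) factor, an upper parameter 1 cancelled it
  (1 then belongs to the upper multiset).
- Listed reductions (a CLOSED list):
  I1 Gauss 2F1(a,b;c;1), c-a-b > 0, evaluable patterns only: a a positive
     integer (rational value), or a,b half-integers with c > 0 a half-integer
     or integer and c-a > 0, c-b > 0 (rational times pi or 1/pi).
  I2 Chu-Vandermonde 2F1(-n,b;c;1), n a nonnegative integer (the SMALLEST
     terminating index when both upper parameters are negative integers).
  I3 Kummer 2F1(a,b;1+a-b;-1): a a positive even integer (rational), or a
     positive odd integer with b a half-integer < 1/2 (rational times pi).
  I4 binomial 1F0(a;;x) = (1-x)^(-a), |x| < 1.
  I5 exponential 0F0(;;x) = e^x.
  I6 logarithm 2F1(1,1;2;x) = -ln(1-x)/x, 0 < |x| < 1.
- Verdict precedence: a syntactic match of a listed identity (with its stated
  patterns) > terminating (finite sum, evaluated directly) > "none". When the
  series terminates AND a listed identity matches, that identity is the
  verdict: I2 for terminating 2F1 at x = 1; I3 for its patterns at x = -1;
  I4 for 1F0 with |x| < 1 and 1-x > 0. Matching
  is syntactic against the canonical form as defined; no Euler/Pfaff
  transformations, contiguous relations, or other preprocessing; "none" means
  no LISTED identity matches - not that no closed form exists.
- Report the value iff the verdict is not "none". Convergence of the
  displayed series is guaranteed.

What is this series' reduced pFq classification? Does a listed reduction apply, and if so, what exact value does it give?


At argument 1: a 2F1 with upper {-2/7, 2}, lower {47/7}, scaled by C = 1. Verdict (x = 1): Gauss (I1, integer-parameter pattern) applies (x = 1: the Gamma ratio telescopes since c-a-b = 5 > 0 and a = 2 in Z>0). Value: 44/49.

Structural cue: x = 1 and the lower running product (C = 1, x = 1) is a rising factorial.
Adjacent-term ratio: r(k) = 1 * (k-2/7) (k+2) / [(k+47/7) (k+1)] - rational in k. x = 1; t_0 = 1; negate the roots.


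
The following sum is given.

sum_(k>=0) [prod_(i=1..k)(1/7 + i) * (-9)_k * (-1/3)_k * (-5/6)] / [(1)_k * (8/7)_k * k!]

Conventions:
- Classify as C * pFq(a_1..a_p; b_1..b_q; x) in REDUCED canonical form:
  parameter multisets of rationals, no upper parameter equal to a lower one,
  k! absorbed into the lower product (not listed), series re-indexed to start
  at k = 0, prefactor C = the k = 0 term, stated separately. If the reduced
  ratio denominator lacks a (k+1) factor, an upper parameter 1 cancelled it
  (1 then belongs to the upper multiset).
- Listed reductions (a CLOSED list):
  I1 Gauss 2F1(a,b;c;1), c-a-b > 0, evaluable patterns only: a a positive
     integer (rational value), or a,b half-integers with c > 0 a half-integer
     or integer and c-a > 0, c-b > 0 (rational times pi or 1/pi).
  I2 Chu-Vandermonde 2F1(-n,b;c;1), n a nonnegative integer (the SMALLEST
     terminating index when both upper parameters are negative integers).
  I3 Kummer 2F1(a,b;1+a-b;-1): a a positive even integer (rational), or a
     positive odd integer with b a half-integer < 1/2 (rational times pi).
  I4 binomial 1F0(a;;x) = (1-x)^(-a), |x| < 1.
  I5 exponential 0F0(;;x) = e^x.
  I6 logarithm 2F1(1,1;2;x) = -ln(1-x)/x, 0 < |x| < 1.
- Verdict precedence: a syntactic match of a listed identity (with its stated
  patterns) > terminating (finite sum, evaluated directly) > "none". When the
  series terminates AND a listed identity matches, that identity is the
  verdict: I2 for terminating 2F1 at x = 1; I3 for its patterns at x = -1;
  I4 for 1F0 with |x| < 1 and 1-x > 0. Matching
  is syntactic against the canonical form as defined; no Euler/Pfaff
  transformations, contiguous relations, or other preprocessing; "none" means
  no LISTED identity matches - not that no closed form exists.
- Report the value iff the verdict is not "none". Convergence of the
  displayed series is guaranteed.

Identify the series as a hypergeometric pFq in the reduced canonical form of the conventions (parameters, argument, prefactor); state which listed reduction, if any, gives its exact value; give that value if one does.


Canonical form: C = -5/6 times 2F1 with upper {-9, -1/3}, lower {1}, x = 1. Verdict at x = 1: Chu-Vandermonde (I2) matches (terminating 2F1 at x = 1 with n = 9, b = -1/3, c = 1). Its exact value is -9509500/4782969.

The tell: with t_0 = -5/6, the denominator's factorial ratio (prefactor -5/6) is a lower Pochhammer.
Adjacent-term ratio: r(k) = 1 * (k-9) (k-1/3) / [(k+1) (k+1)] - rational; roots negated = parameters, x = 1, C = -5/6.


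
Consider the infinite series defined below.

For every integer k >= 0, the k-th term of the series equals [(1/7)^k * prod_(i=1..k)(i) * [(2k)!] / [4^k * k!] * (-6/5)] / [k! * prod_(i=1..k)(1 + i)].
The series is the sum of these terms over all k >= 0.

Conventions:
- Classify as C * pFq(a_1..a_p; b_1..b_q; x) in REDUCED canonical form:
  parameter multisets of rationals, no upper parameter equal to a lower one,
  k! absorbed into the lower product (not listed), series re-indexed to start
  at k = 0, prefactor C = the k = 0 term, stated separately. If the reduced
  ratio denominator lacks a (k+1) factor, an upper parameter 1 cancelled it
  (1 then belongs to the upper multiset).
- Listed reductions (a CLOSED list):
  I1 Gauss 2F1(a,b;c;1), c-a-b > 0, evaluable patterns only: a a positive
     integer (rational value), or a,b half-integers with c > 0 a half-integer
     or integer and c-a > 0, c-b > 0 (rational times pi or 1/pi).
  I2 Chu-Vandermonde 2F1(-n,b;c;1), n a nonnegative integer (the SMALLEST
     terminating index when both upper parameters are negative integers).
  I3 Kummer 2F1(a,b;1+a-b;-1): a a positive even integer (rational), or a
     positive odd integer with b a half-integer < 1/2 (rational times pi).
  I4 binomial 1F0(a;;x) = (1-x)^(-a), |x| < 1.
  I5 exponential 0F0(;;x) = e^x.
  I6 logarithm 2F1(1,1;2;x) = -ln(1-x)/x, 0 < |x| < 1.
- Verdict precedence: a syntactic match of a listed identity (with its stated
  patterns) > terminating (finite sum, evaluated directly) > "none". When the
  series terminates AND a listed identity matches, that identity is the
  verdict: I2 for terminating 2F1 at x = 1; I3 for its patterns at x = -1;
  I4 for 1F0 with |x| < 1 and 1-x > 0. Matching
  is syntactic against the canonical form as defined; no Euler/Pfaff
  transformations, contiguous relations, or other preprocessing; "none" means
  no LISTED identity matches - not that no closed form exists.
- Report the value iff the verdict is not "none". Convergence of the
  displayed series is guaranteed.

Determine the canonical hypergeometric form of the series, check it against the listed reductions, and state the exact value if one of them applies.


At argument 1/7: a 2F1 with upper {1/2, 1}, lower {2}, scaled by C = -6/5. Verdict: none - at argument 1/7 the multisets {1/2, 1} ; {2} match no listed identity.

Key observation: t_0 = -6/5 here, and the (2k)!/(4^k k!) block (C = -6/5) is the Pochhammer (1/2)_k.
Consecutive-term ratio: r(k) = (1/7) * (k+1/2) (k+1) / [(k+2) (k+1)] - rational; roots negated = parameters, x = (1/7), C = -6/5.


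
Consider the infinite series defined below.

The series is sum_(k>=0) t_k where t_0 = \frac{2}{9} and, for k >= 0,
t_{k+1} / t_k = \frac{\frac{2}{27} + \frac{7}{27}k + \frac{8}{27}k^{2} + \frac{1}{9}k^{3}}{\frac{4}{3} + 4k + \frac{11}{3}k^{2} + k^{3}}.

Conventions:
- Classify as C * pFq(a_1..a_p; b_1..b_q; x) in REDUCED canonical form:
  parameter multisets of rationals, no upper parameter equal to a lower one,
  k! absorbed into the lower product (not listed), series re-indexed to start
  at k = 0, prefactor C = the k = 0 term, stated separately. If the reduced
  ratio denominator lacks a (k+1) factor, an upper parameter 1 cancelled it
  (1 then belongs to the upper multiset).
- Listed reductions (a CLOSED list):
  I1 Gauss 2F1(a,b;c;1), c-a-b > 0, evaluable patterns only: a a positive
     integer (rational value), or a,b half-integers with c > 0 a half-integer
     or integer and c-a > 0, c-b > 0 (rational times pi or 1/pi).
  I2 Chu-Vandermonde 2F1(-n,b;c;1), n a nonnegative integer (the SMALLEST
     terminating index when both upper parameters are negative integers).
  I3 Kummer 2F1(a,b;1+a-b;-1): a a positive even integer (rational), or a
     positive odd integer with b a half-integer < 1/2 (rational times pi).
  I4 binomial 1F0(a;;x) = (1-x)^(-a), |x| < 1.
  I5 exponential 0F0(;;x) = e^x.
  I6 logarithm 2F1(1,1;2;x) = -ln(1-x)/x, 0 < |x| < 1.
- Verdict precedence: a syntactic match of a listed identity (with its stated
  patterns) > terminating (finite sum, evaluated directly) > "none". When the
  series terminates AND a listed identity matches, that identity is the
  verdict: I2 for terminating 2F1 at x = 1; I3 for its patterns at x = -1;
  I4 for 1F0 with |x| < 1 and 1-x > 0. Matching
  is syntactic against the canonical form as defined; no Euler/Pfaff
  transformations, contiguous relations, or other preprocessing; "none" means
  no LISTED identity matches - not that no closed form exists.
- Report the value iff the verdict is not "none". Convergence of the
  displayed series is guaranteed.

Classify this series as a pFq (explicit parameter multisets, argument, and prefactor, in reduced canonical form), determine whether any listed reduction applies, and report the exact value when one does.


x = \frac{1}{9} here; the reduced form reads 2F1, upper {1, 1}, lower {2}, C = \frac{2}{9}. Verdict: the I6 logarithm reduction fires (the logarithm: parameters (1,1;2), x = \frac{1}{9}). Value: \left(-2\right) \cdot \ln\left(\frac{8}{9}\right).

Key step: with t_0 = \frac{2}{9}, cancel k + 2/3 from the displayed ratio first; then prefactor 2/9.
Adjacent-term ratio: r(k) = \frac{1}{9} * (k+1) (k+1) / [(k+2) (k+1)] ; factor over Q: parameters, x = \frac{1}{9}, and C = \frac{2}{9}.


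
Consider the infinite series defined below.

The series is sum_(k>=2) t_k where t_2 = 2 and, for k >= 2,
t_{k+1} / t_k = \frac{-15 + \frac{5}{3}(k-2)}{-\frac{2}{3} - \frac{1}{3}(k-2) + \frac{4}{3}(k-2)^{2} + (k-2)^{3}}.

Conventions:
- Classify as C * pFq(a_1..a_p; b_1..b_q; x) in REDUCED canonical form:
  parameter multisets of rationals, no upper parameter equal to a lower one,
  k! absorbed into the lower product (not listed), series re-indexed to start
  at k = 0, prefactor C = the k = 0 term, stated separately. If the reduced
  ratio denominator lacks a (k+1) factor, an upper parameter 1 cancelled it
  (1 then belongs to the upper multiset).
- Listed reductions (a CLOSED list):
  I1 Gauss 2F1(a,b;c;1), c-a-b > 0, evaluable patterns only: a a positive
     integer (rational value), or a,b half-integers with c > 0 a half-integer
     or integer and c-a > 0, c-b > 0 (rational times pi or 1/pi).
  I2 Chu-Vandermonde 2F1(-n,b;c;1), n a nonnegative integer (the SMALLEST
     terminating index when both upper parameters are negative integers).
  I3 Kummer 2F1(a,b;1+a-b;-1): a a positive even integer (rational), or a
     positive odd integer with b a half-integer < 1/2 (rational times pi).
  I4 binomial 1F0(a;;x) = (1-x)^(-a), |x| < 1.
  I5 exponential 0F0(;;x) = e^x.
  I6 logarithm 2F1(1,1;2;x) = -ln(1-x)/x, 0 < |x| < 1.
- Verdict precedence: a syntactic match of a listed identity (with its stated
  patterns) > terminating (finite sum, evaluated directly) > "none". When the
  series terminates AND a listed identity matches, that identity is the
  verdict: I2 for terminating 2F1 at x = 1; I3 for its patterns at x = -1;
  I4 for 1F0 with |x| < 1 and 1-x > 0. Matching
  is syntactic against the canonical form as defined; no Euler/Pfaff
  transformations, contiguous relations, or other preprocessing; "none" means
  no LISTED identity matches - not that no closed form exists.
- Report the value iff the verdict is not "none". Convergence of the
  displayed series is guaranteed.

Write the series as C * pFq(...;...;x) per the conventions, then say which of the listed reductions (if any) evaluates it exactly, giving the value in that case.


With C = 2: the canonical form is 1F2(-9; -\frac{2}{3}, 1; \frac{5}{3}). Verdict: terminating (-9 upstairs). 10 nonzero terms in all; added directly. Exact value: -\frac{25251313692217}{353362673664}.

Key step: t_0 = 2 here, and factor the ratio over Q (C = 2, x = 5/3): negated roots = parameters.
Step ratio: r(k) = \frac{5}{3} * (k-9) / [(k-\frac{2}{3}) (k+1) (k+1)] - poly over poly, x = \frac{5}{3} from leading terms; C = 2 at k = 0.


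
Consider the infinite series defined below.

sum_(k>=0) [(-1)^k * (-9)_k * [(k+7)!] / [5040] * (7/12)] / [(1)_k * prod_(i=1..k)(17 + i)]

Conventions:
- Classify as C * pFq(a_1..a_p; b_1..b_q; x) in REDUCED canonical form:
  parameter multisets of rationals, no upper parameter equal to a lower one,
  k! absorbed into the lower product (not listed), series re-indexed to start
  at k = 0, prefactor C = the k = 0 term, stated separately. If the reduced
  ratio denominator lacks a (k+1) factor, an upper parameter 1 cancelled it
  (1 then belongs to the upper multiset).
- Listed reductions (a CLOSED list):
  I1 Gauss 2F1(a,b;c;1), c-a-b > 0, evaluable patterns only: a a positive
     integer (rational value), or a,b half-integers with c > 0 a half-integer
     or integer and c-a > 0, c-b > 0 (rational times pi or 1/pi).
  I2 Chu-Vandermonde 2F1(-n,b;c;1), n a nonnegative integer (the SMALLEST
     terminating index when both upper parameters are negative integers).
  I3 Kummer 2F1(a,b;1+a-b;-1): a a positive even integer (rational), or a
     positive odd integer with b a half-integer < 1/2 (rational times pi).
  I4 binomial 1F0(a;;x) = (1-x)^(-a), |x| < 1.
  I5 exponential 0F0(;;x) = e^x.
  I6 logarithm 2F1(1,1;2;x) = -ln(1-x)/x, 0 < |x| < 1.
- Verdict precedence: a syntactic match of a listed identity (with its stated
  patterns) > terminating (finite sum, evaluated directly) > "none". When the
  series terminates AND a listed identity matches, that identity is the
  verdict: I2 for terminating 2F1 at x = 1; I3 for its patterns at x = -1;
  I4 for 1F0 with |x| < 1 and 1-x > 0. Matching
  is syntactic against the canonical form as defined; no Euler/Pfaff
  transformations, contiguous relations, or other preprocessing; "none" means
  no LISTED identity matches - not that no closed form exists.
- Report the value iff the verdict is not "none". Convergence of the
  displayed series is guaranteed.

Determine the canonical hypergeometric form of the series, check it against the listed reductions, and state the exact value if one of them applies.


x = -1 here; the reduced form reads 2F1, upper {-9, 8}, lower {18}, C = 7/12. Verdict: Kummer (I3) applies (x = -1; c = 18 equals 1+a-b for upper {-9, 8}: listed pattern). Exact value: 119/6.

Key step: t_0 = 7/12 here, and the factorial ratio (C = 7/12) (k+a-1)!/(a-1)! is a rising factorial (a)_k.
Step ratio: r(k) = (-1) * (k-9) (k+8) / [(k+18) (k+1)] - rational in k. x = (-1); t_0 = 7/12; negate the roots.


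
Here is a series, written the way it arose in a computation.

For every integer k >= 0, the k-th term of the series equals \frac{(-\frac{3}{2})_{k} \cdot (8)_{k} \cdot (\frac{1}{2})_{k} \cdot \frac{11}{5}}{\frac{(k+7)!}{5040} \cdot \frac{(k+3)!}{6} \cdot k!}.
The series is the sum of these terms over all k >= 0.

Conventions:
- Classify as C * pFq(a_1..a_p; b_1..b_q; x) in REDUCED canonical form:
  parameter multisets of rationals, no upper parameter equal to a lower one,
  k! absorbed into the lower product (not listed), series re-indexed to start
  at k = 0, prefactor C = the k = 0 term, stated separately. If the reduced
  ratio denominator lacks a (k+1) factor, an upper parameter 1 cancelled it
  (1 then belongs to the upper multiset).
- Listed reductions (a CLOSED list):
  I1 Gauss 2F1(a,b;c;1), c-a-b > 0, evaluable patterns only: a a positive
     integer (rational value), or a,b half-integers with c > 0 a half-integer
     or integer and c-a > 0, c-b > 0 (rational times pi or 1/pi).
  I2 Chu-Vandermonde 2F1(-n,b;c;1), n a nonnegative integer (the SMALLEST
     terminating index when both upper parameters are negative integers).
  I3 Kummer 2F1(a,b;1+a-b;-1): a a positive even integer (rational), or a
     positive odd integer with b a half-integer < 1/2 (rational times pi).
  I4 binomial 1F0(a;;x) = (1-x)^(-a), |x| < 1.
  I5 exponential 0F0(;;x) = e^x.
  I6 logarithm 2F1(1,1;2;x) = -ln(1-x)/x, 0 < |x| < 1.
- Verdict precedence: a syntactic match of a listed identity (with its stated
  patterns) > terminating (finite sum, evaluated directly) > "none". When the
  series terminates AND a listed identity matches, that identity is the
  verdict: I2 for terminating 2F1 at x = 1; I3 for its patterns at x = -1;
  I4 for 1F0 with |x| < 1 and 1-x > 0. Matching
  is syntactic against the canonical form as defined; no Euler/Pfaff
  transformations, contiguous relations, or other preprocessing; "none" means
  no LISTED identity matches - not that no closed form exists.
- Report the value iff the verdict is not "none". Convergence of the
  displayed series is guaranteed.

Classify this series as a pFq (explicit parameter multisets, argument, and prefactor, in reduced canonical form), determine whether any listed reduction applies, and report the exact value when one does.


The series (x = 1) is 2F1: upper {-\frac{3}{2}, \frac{1}{2}}, lower {4}, prefactor \frac{11}{5}. Verdict at x = 1: the half-integer Gauss pattern (I1) matches (x = 1; upper {-\frac{3}{2}, \frac{1}{2}} half-integers, c = 4 in the evaluable pattern). Hence: \frac{45056}{7875} / \pi.

Structural cue: from the first term \frac{11}{5}: the denominator's factorial ratio (C = 11/5) is a lower Pochhammer.
Term ratio: r(k) = 1 * (k-\frac{3}{2}) (k+\frac{1}{2}) / [(k+4) (k+1)] ; factor over Q: parameters, x = 1, and C = \frac{11}{5}.


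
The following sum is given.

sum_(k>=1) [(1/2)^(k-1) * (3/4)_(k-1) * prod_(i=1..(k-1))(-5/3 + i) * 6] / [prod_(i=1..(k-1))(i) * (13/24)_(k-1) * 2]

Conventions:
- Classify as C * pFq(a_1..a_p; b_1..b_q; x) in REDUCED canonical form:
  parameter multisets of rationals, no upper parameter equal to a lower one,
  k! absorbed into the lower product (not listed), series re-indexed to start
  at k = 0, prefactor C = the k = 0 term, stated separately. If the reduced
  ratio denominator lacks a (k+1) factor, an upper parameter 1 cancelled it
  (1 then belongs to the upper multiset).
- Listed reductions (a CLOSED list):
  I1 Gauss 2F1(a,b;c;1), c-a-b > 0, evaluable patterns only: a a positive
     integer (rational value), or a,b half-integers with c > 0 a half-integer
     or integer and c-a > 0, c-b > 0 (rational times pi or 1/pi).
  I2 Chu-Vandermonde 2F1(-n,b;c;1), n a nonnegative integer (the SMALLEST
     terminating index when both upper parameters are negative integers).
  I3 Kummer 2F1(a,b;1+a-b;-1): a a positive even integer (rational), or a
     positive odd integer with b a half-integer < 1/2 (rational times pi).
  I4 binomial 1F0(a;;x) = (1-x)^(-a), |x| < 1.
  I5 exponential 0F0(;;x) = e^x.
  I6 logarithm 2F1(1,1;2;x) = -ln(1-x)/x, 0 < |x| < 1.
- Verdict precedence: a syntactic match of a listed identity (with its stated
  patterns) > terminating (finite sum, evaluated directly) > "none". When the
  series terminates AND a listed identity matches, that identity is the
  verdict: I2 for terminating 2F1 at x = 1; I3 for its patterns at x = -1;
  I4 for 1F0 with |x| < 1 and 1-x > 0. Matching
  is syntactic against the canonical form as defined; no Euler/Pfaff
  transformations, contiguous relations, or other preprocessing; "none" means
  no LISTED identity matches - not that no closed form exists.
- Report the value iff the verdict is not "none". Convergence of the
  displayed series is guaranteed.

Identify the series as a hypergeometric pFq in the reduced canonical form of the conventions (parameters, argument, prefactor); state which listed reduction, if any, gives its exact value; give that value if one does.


This is 3 * 2F1(-2/3, 3/4; 13/24; 1/2) in reduced canonical form. Verdict: none (x = 1/2): each listed identity misses the multisets {-2/3, 3/4} ; {13/24}.

The tell: from the first term 3: the product of the first k integers (C = 3, x = 1/2) is k!.
Consecutive-term ratio: r(k) = (1/2) * (k-2/3) (k+3/4) / [(k+13/24) (k+1)] - poly over poly, x = (1/2) from leading terms; C = 3 at k = 0.


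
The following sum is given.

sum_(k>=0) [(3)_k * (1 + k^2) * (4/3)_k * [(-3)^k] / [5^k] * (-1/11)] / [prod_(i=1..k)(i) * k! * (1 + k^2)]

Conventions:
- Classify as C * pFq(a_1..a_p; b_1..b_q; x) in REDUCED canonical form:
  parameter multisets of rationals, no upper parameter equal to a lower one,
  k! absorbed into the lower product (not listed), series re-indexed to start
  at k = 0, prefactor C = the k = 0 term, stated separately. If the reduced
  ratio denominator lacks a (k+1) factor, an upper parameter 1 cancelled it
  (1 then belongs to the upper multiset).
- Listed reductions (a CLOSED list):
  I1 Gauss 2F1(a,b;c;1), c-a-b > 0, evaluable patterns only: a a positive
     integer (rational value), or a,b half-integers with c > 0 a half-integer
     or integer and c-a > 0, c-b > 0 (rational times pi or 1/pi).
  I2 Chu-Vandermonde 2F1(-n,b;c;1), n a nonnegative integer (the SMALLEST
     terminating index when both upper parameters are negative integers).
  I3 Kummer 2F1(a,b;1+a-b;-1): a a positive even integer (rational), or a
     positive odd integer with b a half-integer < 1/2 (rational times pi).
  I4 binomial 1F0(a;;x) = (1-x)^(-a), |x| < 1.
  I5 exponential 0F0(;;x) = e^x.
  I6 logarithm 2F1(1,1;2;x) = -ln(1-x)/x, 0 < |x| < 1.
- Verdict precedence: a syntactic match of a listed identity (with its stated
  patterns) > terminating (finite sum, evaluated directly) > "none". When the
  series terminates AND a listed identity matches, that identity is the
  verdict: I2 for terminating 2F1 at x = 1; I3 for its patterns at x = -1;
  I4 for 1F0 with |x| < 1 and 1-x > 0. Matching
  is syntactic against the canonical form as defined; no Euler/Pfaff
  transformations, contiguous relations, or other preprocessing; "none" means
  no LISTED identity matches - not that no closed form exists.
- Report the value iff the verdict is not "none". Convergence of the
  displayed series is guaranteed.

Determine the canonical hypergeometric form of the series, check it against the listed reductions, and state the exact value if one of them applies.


The series (x = -3/5) is 2F1: upper {4/3, 3}, lower {1}, prefactor -1/11. Verdict: none (x = -3/5): each listed identity misses the multisets {4/3, 3} ; {1}.

First insight: t_0 = -1/11 here, and the factor k^2 + 1 cancels (top and bottom), leaving C = -1/11.
Adjacent-term ratio: r(k) = (-3/5) * (k+4/3) (k+3) / [(k+1) (k+1)] - rational in k, leading ratio (-3/5); with t_0 = -1/11, classification follows.


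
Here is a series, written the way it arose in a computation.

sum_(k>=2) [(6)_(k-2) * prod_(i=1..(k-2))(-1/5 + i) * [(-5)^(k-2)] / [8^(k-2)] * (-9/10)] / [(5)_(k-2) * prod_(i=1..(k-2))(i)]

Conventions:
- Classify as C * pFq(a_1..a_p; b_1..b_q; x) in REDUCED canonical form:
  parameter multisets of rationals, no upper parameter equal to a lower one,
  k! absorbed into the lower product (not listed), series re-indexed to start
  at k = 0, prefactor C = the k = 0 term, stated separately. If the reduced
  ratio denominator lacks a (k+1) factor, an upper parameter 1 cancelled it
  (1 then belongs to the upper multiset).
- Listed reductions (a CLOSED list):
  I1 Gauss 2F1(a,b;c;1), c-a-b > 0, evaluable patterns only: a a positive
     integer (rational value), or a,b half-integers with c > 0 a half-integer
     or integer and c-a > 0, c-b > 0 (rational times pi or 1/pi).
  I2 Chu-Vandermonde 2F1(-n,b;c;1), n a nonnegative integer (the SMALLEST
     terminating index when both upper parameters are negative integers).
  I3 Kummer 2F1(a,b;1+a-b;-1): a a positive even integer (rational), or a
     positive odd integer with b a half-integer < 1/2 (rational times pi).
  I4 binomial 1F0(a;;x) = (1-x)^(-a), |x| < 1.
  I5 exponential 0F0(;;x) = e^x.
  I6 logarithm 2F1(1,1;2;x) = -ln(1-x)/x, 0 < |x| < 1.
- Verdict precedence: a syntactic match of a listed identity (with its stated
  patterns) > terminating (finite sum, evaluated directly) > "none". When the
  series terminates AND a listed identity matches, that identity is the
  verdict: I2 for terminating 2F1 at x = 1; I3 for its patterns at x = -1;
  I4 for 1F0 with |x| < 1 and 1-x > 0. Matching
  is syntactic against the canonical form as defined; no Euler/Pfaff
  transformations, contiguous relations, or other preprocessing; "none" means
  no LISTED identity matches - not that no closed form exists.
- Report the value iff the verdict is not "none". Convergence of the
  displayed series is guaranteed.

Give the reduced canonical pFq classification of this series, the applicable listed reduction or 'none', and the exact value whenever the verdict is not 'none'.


Key step: from the first term -9/10: the product of the first k integers (prefactor -9/10) is k!.
Term ratio: r(k) = (-5/8) * (k+4/5) (k+6) / [(k+5) (k+1)] - rational; roots negated = parameters, x = (-5/8), C = -9/10.

Prefactor -9/10, argument -5/8: 2F1 with upper {4/5, 6} over lower {5}. Verdict: none. No listed pattern accepts 2F1(4/5, 6; 5; -5/8).


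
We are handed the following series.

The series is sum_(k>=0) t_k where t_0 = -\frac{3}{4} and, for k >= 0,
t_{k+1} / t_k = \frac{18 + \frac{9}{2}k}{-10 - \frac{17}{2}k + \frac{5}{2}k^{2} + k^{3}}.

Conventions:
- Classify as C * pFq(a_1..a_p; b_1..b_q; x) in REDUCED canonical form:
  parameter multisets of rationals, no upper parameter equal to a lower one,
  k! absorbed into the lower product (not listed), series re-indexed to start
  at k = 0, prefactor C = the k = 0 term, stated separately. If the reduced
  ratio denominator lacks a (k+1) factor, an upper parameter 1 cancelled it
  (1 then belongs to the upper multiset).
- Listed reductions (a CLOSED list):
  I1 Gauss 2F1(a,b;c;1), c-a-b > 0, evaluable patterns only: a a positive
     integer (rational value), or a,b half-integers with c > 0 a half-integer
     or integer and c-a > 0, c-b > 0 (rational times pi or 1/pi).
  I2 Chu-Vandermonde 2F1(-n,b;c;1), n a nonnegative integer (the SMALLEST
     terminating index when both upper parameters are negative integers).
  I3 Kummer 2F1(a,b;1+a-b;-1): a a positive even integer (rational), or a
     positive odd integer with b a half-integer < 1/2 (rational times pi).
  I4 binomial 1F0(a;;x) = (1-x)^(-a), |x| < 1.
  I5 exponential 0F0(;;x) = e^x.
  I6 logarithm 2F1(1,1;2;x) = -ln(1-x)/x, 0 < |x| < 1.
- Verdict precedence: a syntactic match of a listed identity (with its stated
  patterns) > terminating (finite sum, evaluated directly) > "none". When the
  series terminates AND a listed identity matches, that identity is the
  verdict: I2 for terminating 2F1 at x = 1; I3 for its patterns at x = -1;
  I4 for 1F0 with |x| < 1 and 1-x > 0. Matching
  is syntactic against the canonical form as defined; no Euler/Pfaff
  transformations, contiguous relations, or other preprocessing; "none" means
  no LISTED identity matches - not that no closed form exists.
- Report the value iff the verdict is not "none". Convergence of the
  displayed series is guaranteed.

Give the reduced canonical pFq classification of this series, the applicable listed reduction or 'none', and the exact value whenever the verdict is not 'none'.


Canonical form: C = -\frac{3}{4} times 0F1 with upper {-}, lower {-\frac{5}{2}}, x = \frac{9}{2}. Verdict: none (x = \frac{9}{2}): each listed identity misses the multisets {-} ; {-\frac{5}{2}}.

The tell: from the first term -\frac{3}{4}: the parameter 4 appears in both the upper and lower lists and cancels.
Step ratio: r(k) = \frac{9}{2} * 1 / [(k-\frac{5}{2}) (k+1)] - rational in k. x = \frac{9}{2}; t_0 = -\frac{3}{4}; negate the roots.


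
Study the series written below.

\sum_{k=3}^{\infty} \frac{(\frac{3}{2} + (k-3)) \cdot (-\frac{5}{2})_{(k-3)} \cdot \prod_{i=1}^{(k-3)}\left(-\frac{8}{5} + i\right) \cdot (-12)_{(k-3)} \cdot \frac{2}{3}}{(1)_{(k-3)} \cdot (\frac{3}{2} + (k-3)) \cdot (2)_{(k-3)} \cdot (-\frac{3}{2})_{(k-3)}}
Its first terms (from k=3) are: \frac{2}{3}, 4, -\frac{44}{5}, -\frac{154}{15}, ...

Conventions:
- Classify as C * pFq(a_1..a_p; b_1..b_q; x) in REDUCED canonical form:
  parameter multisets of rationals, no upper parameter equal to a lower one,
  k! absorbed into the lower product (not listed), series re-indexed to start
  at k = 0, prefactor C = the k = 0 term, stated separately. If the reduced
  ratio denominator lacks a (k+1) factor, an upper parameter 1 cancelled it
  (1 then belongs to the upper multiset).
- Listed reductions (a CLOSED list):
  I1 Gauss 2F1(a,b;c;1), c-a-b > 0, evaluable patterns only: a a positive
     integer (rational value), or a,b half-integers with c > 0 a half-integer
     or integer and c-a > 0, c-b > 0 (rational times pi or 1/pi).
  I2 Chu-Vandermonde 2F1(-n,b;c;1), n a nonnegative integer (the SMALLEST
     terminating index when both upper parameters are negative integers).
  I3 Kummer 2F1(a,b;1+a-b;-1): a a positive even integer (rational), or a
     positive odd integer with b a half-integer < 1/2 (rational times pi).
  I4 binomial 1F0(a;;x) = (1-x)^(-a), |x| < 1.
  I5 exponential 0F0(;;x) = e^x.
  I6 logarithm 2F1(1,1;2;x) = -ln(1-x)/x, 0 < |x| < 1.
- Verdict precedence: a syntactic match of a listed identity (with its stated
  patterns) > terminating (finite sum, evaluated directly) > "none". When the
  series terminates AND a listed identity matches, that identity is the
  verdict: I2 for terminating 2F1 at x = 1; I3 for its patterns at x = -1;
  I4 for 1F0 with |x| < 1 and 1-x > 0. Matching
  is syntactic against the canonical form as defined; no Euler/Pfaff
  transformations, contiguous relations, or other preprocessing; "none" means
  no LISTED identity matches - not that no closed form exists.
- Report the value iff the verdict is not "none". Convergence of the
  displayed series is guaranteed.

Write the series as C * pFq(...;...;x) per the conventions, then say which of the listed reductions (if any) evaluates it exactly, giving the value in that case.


The series (x = 1) is 3F2: upper {-12, -\frac{5}{2}, -\frac{3}{5}}, lower {-\frac{3}{2}, 2}, prefactor \frac{2}{3}. Verdict: terminating. With -12 upstairs the series is a 13-term polynomial sum; evaluated term by term. Value: -\frac{3618947075116}{301513671875}.

Structural cue: t_0 being \frac{2}{3}, k + 3/2 divides numerator and denominator alike; C = 2/3 after cancelling.
Ratio: r(k) = 1 * (k-12) (k-\frac{5}{2}) (k-\frac{3}{5}) / [(k-\frac{3}{2}) (k+2) (k+1)] - rational in k, leading ratio 1; with t_0 = \frac{2}{3}, classification follows.


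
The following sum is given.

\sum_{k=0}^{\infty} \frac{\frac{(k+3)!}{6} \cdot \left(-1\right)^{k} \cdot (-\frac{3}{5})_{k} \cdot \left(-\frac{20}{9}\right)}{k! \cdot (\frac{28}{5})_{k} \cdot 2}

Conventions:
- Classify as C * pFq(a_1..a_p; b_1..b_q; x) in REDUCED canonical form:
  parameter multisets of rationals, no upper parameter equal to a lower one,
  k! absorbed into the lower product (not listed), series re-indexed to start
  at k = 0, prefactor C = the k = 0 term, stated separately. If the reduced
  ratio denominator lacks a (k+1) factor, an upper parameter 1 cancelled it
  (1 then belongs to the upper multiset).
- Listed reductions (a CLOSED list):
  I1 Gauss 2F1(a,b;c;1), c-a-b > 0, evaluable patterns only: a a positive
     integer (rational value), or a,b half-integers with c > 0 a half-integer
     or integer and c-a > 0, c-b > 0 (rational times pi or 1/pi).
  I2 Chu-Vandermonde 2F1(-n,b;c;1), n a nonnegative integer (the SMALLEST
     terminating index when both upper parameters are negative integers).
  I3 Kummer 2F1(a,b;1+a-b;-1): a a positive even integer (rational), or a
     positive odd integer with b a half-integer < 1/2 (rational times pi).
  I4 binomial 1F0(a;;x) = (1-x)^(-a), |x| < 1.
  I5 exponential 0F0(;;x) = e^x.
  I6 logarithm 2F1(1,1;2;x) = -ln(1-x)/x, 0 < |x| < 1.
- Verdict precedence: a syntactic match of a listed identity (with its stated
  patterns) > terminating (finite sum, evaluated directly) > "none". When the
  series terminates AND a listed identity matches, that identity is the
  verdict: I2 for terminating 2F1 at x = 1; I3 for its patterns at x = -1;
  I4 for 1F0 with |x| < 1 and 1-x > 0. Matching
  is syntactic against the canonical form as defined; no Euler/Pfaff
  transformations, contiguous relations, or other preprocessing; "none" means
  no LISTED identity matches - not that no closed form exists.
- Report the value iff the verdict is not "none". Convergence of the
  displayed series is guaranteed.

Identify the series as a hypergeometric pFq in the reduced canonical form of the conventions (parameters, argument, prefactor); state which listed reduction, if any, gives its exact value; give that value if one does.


Key step: t_0 being -\frac{10}{9}, the constant factors (C = -10/9, x = -1) combine into one prefactor.
Ratio: r(k) = -1 * (k-\frac{3}{5}) (k+4) / [(k+\frac{28}{5}) (k+1)] - poly over poly, x = -1 from leading terms; C = -\frac{10}{9} at k = 0.

Classification (C = -\frac{10}{9}): 2F1 with upper {-\frac{3}{5}, 4}, lower {\frac{28}{5}}, argument x = -1. Verdict at x = -1: Kummer's theorem (I3) matches (x = -1; c = \frac{28}{5} equals 1+a-b for upper {-\frac{3}{5}, 4}: listed pattern). Value: -\frac{23}{15}.


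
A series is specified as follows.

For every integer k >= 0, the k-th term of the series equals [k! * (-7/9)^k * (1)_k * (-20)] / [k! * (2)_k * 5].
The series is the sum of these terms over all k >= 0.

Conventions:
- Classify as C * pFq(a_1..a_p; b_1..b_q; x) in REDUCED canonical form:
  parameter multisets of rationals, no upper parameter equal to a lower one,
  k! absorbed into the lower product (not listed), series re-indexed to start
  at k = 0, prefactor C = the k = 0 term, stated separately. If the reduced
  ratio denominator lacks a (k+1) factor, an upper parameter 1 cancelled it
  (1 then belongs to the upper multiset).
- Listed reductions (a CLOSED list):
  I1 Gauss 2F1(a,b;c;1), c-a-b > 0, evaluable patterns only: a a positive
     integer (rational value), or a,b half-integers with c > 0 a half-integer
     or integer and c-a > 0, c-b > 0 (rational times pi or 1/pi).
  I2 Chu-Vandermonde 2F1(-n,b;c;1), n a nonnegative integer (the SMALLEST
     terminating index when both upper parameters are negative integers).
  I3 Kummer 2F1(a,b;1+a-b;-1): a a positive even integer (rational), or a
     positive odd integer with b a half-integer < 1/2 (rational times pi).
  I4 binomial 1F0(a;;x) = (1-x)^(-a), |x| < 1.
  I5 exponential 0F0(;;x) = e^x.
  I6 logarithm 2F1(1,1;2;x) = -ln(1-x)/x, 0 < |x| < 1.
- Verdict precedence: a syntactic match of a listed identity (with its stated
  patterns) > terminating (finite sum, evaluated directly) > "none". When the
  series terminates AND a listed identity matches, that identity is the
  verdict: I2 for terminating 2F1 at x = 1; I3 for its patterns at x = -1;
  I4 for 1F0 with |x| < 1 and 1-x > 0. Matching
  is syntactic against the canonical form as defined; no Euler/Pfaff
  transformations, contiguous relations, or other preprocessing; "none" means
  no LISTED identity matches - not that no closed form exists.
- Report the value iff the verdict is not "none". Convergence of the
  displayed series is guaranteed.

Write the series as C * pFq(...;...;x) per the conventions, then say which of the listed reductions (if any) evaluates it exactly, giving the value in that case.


This is -4 * 2F1(1, 1; 2; -7/9) in reduced canonical form. Verdict: logarithm (I6) applies (the logarithm: parameters (1,1;2), x = -7/9). Its exact value is (-36/7) * ln(16/9).

Key step: from the first term -4: the factorial ratio (prefactor -4) (k+a-1)!/(a-1)! is a rising factorial (a)_k.
Adjacent-term ratio: r(k) = (-7/9) * (k+1) (k+1) / [(k+2) (k+1)] - rational in k. x = (-7/9); t_0 = -4; negate the roots.


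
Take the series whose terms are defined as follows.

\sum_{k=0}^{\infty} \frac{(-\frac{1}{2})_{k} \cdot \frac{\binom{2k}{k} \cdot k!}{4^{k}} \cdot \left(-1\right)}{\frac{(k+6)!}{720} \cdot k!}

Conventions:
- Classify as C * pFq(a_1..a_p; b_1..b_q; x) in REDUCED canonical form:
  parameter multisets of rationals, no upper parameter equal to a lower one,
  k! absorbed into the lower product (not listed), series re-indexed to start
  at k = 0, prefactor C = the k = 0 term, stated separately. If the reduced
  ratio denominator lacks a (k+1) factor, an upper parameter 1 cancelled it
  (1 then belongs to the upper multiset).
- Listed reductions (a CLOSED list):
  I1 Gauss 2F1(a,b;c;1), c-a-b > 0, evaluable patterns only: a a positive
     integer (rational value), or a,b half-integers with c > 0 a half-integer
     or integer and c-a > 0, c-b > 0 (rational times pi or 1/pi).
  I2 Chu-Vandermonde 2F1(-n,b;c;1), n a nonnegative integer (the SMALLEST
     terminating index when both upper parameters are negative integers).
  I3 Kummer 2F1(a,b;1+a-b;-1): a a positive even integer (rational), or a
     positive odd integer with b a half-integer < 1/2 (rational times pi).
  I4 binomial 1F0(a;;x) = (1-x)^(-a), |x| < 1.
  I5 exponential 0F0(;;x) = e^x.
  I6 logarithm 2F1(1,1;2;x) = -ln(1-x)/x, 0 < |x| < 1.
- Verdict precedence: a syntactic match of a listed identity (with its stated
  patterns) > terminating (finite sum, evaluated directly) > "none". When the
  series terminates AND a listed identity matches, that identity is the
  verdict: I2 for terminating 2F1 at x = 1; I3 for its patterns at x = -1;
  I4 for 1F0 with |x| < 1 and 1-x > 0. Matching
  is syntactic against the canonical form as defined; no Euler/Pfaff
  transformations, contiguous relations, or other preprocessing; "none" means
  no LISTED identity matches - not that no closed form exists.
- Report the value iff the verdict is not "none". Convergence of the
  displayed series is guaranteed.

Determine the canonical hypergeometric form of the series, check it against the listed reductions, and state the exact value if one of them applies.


Reduced: x = 1, 2F1, upper = {-\frac{1}{2}, \frac{1}{2}}, lower = {7}, C = -1. Verdict (x = 1): the half-integer Gauss pattern (I1) applies (x = 1; upper {-\frac{1}{2}, \frac{1}{2}} half-integers, c = 7 in the evaluable pattern). Sum: \left(-\frac{2097152}{693693}\right) / \pi.

Key observation: with t_0 = -1, the denominator's factorial ratio (C = -1, x = 1) is a lower Pochhammer.
Ratio: r(k) = 1 * (k-\frac{1}{2}) (k+\frac{1}{2}) / [(k+7) (k+1)] - rational in k. x = 1; t_0 = -1; negate the roots.
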